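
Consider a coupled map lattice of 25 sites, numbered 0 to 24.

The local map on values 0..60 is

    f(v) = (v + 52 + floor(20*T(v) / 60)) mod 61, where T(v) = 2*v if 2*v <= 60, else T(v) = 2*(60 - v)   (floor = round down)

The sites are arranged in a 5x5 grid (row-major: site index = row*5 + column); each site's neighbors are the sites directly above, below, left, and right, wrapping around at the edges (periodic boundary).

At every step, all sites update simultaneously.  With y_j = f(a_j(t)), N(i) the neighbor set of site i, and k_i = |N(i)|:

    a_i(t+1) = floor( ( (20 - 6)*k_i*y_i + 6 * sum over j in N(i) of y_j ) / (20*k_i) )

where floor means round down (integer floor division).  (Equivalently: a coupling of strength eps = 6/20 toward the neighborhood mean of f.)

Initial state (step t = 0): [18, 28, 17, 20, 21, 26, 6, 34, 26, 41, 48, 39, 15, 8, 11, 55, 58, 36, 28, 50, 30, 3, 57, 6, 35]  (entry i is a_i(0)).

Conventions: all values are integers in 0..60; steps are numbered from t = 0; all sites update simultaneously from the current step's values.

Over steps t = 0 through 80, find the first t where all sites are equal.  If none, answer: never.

Answer: 7
Key observation: Synchronization is absorbing here: once all sites are equal they stay equal, and step 7 is the first all-equal step.

Derivation:
t=0: [18, 28, 17, 20, 21, 26, 6, 34, 26, 41, 48, 39, 15, 8, 11, 55, 58, 36, 28, 50, 30, 3, 57, 6, 35]  (not all equal)
t=1: [25, 33, 24, 22, 28, 32, 12, 34, 32, 38, 43, 39, 21, 10, 16, 48, 49, 41, 33, 43, 41, 53, 44, 12, 38]  (not all equal)
t=2: [34, 38, 33, 27, 36, 38, 20, 37, 37, 40, 42, 40, 28, 14, 22, 46, 46, 42, 37, 42, 43, 46, 41, 19, 40]  (not all equal)
t=3: [42, 41, 41, 36, 42, 41, 29, 41, 40, 42, 43, 42, 36, 21, 30, 45, 45, 44, 39, 43, 44, 45, 42, 27, 42]  (not all equal)
t=4: [44, 43, 44, 42, 44, 43, 40, 43, 42, 44, 44, 44, 42, 31, 40, 45, 45, 44, 42, 44, 45, 45, 44, 38, 44]  (not all equal)
t=5: [45, 45, 45, 44, 45, 44, 44, 44, 44, 44, 45, 45, 44, 42, 44, 45, 45, 45, 44, 45, 45, 45, 44, 43, 44]  (not all equal)
t=6: [45, 45, 45, 45, 45, 45, 45, 45, 45, 45, 45, 45, 45, 45, 45, 46, 46, 45, 45, 45, 45, 45, 45, 45, 45]  (not all equal)
t=7: [46, 46, 46, 46, 46, 46, 46, 46, 46, 46, 46, 46, 46, 46, 46, 46, 46, 46, 46, 46, 46, 46, 46, 46, 46]  (all equal)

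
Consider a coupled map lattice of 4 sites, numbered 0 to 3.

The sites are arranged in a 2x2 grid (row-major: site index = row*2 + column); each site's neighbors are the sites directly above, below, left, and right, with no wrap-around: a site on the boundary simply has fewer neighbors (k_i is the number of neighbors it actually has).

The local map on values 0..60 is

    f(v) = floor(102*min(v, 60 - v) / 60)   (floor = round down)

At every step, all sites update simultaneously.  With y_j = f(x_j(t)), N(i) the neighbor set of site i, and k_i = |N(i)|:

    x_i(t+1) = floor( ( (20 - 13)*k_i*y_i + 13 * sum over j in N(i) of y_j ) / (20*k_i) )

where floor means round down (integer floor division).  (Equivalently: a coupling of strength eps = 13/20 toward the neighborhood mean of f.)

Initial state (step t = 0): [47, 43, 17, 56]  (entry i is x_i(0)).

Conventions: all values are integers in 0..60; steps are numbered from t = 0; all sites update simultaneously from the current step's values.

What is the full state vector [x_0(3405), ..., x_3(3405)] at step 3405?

Answer: [15, 15, 15, 15]
Key observation: The state at step 6, [25, 25, 25, 25], reappears at step 11: the system is in a cycle of period 5 from step 6 on.  Therefore the state at step 3405 equals the state at step 6 + ((3405 - 6) mod 5) = 10, which is [15, 15, 15, 15].

Derivation:
t=0: [47, 43, 17, 56]
t=1: [25, 18, 18, 20]
t=2: [34, 35, 35, 31]
t=3: [42, 44, 44, 44]
t=4: [28, 27, 27, 27]
t=5: [45, 45, 45, 45]
t=6: [25, 25, 25, 25]
t=7: [42, 42, 42, 42]
t=8: [30, 30, 30, 30]
t=9: [51, 51, 51, 51]
t=10: [15, 15, 15, 15]
t=11: [25, 25, 25, 25]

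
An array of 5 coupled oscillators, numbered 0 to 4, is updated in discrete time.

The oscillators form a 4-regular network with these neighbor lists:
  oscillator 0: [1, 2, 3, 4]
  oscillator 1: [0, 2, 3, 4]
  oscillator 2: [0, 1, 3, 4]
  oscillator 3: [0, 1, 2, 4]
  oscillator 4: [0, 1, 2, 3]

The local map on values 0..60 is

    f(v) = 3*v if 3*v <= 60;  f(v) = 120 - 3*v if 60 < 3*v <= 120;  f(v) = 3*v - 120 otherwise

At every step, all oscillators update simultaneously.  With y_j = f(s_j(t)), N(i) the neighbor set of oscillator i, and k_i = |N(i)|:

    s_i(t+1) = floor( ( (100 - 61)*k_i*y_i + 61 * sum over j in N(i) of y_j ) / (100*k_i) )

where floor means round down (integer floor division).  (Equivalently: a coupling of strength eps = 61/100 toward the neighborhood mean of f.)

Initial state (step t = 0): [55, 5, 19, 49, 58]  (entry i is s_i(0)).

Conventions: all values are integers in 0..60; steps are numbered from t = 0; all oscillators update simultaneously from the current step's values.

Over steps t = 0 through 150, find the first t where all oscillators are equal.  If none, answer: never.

Answer: never
Key observation: The state at step 8 reappears at step 10 — the system is in a cycle of period 2 from step 8 on.  No step 0..10 is synchronized, and the cycle repeats forever, so no step up to 150 (or ever) has all oscillators equal.

Derivation:
t=0: [55, 5, 19, 49, 58]  (not all equal)
t=1: [40, 33, 43, 36, 43]  (not all equal)
t=2: [7, 12, 9, 10, 9]  (not all equal)
t=3: [26, 30, 27, 28, 27]  (not all equal)
t=4: [38, 35, 37, 36, 37]  (not all equal)
t=5: [9, 11, 9, 10, 9]  (not all equal)
t=6: [28, 29, 28, 29, 28]  (not all equal)
t=7: [35, 34, 35, 34, 35]  (not all equal)
t=8: [15, 16, 15, 16, 15]  (not all equal)
t=9: [45, 46, 45, 46, 45]  (not all equal)
t=10: [15, 16, 15, 16, 15]  (not all equal)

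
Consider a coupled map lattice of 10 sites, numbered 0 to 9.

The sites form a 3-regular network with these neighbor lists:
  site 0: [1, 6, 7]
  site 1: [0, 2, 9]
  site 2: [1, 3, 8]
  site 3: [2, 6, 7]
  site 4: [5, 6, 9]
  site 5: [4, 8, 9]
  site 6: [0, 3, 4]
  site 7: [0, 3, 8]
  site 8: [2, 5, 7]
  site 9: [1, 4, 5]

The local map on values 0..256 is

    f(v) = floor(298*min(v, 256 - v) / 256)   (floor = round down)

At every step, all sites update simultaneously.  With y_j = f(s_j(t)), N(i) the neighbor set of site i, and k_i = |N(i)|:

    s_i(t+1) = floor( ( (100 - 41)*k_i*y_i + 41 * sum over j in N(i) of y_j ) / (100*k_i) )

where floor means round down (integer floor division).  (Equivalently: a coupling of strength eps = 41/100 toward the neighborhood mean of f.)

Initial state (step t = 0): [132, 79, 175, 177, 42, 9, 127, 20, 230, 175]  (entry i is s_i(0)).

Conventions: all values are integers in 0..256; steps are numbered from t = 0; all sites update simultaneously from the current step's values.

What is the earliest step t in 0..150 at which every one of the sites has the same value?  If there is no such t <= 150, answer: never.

Simulating step by step:
t=0: [132, 79, 175, 177, 42, 9, 127, 20, 230, 175]  (not all equal)
t=1: [120, 99, 84, 89, 62, 29, 125, 49, 35, 75]  (not all equal)
t=2: [125, 111, 92, 101, 78, 46, 128, 72, 49, 81]  (not all equal)
t=3: [134, 123, 104, 115, 93, 64, 136, 92, 66, 92]  (not all equal)
t=4: [136, 134, 119, 128, 107, 83, 134, 111, 86, 107]  (not all equal)
t=5: [138, 138, 134, 143, 122, 104, 140, 129, 108, 122]  (not all equal)
t=6: [138, 138, 137, 135, 138, 127, 135, 140, 129, 138]  (not all equal)
t=7: [137, 137, 139, 139, 138, 144, 139, 137, 144, 138]  (not all equal)
t=8: [137, 137, 135, 136, 135, 131, 136, 136, 131, 136]  (not all equal)
t=9: [138, 138, 140, 139, 140, 143, 139, 139, 143, 139]  (not all equal)
t=10: [136, 136, 134, 135, 134, 132, 136, 135, 132, 135]  (not all equal)
t=11: [139, 139, 141, 140, 141, 143, 139, 140, 143, 140]  (not all equal)
t=12: [135, 135, 133, 134, 133, 131, 135, 134, 131, 134]  (not all equal)
t=13: [140, 140, 142, 141, 142, 144, 140, 142, 144, 142]  (not all equal)
t=14: [134, 134, 132, 133, 132, 130, 134, 132, 130, 132]  (not all equal)
t=15: [142, 142, 143, 143, 144, 145, 142, 143, 145, 144]  (not all equal)
t=16: [131, 131, 130, 131, 130, 129, 131, 130, 129, 130]  (not all equal)
t=17: [145, 145, 145, 145, 146, 146, 145, 145, 146, 146]  (not all equal)
t=18: [129, 128, 128, 129, 128, 128, 128, 128, 128, 128]  (not all equal)
t=19: [147, 148, 148, 147, 149, 149, 148, 148, 149, 149]  (not all equal)
t=20: [125, 125, 125, 125, 124, 124, 125, 125, 124, 124]  (not all equal)
t=21: [145, 144, 144, 145, 144, 144, 144, 144, 144, 144]  (not all equal)
t=22: [129, 129, 129, 129, 130, 130, 129, 129, 130, 130]  (not all equal)
t=23: [147, 146, 146, 147, 146, 146, 146, 146, 146, 146]  (not all equal)
t=24: [126, 127, 127, 126, 128, 128, 127, 127, 128, 128]  (not all equal)
t=25: [146, 147, 147, 146, 148, 149, 147, 147, 148, 148]  (not all equal)
t=26: [127, 126, 126, 127, 125, 124, 126, 126, 125, 125]  (not all equal)
t=27: [146, 146, 146, 146, 145, 144, 146, 146, 145, 145]  (not all equal)
t=28: [128, 128, 128, 128, 129, 129, 128, 128, 128, 129]  (not all equal)
t=29: [149, 148, 149, 149, 147, 147, 148, 149, 148, 147]  (not all equal)
t=30: [124, 124, 124, 124, 125, 125, 124, 124, 124, 125]  (not all equal)
t=31: [144, 144, 144, 144, 144, 144, 144, 144, 144, 144]  (all equal)

Answer: 31
Key observation: Synchronization is absorbing here: once all sites are equal they stay equal, and step 31 is the first all-equal step.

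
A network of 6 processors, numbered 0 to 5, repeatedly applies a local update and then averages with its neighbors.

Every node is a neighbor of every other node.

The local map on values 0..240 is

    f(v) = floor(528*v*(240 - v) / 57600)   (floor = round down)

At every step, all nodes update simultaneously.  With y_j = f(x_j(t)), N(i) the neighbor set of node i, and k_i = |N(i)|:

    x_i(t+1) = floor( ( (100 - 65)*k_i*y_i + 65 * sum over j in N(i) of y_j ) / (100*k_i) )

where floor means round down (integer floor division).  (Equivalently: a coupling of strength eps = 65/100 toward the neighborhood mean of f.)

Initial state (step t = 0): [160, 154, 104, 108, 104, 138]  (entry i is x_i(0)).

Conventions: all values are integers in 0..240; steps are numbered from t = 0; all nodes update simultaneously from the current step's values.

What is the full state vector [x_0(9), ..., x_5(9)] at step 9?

Simulating step by step:
t=0: [160, 154, 104, 108, 104, 138]
t=1: [123, 124, 126, 126, 126, 126]
t=2: [131, 131, 131, 131, 131, 131]
t=3: [130, 130, 130, 130, 130, 130]
t=4: [131, 131, 131, 131, 131, 131]
t=5: [130, 130, 130, 130, 130, 130]
t=6: [131, 131, 131, 131, 131, 131]
t=7: [130, 130, 130, 130, 130, 130]
t=8: [131, 131, 131, 131, 131, 131]
t=9: [130, 130, 130, 130, 130, 130]

Answer: [130, 130, 130, 130, 130, 130]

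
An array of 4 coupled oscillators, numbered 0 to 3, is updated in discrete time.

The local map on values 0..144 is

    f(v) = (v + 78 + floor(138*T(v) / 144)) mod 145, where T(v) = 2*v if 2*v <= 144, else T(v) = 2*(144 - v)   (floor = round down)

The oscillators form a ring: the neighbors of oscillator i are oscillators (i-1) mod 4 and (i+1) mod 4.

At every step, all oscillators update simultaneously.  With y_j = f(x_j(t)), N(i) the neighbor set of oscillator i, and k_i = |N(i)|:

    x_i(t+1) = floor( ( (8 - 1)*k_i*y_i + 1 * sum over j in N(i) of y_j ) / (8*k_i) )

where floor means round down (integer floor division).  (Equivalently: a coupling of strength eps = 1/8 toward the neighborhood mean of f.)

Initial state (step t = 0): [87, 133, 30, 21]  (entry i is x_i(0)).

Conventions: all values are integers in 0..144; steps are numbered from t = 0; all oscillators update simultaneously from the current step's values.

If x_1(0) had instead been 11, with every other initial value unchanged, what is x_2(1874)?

Simulating step by step:
t=0: [87, 11, 30, 21]
t=1: [128, 105, 33, 130]
t=2: [92, 105, 37, 85]
t=3: [123, 108, 50, 124]
t=4: [96, 107, 81, 94]
t=5: [120, 112, 131, 122]
t=6: [99, 104, 89, 96]
t=7: [117, 114, 125, 121]
t=8: [101, 103, 94, 97]
t=9: [116, 114, 121, 119]
t=10: [101, 103, 98, 99]
t=11: [116, 114, 118, 117]
t=12: [102, 103, 100, 101]
t=13: [115, 114, 116, 116]
t=14: [103, 103, 102, 102]
t=15: [114, 114, 114, 114]
t=16: [104, 104, 104, 104]
t=17: [113, 113, 113, 113]
t=18: [105, 105, 105, 105]
t=19: [112, 112, 112, 112]
t=20: [106, 106, 106, 106]
t=21: [111, 111, 111, 111]
t=22: [107, 107, 107, 107]
t=23: [110, 110, 110, 110]
t=24: [108, 108, 108, 108]
t=25: [110, 110, 110, 110]

Answer: x_2(1874) = 108
Key observation: The state at step 23, [110, 110, 110, 110], reappears at step 25: the system is in a cycle of period 2 from step 23 on.  Therefore the state at step 1874 equals the state at step 23 + ((1874 - 23) mod 2) = 24, which is [108, 108, 108, 108].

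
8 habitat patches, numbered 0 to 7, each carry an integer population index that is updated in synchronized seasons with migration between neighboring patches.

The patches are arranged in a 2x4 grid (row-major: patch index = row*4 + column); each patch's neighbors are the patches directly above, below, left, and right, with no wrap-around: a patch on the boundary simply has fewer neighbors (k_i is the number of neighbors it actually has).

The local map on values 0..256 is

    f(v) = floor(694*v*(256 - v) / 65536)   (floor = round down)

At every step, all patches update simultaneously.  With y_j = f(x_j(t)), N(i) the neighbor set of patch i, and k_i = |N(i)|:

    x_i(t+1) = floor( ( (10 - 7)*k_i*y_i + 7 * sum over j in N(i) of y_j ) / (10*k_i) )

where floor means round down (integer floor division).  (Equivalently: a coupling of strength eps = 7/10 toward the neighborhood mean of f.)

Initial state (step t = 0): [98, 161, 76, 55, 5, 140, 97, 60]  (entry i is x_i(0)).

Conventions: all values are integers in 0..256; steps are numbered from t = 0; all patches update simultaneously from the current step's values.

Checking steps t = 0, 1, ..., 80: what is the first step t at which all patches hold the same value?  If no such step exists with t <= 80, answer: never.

Answer: 6
Key observation: Synchronization is absorbing here: once all patches are equal they stay equal, and step 6 is the first all-equal step.

Derivation:
t=0: [98, 161, 76, 55, 5, 140, 97, 60]  (not all equal)
t=1: [109, 159, 146, 128, 120, 129, 151, 135]  (not all equal)
t=2: [167, 168, 168, 171, 171, 169, 170, 170]  (not all equal)
t=3: [155, 156, 154, 154, 155, 154, 154, 153]  (not all equal)
t=4: [165, 165, 165, 166, 165, 165, 166, 166]  (not all equal)
t=5: [159, 159, 158, 158, 159, 158, 158, 158]  (not all equal)
t=6: [163, 163, 163, 163, 163, 163, 163, 163]  (all equal)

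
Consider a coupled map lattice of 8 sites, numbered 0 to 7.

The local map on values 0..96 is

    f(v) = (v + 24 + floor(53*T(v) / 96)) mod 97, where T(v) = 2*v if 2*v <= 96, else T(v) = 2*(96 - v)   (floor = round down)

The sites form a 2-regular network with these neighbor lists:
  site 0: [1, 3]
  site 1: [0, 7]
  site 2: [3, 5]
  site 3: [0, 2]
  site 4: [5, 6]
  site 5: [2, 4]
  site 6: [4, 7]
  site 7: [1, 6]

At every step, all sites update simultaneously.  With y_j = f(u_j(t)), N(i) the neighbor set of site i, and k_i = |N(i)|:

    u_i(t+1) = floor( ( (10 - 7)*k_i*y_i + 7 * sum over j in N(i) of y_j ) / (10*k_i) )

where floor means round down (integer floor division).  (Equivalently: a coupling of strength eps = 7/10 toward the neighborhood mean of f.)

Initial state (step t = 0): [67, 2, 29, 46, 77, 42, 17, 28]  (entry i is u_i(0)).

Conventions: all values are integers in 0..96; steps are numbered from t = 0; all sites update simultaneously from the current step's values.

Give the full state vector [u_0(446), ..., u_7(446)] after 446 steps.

Answer: [76, 76, 76, 76, 76, 76, 76, 76]
Key observation: The state at step 8, [76, 76, 76, 76, 76, 76, 76, 76], reappears at step 10: the system is in a cycle of period 2 from step 8 on.  Therefore the state at step 446 equals the state at step 8 + ((446 - 8) mod 2) = 8, which is [76, 76, 76, 76, 76, 76, 76, 76].

Derivation:
t=0: [67, 2, 29, 46, 77, 42, 17, 28]
t=1: [25, 46, 38, 45, 33, 42, 54, 55]
t=2: [38, 42, 14, 35, 42, 39, 50, 25]
t=3: [7, 33, 19, 20, 17, 26, 39, 37]
t=4: [67, 42, 69, 55, 48, 66, 24, 36]
t=5: [22, 14, 26, 25, 43, 26, 32, 31]
t=6: [66, 71, 77, 74, 64, 56, 64, 77]
t=7: [25, 25, 25, 25, 26, 25, 25, 25]
t=8: [76, 76, 76, 76, 76, 76, 76, 76]
t=9: [25, 25, 25, 25, 25, 25, 25, 25]
t=10: [76, 76, 76, 76, 76, 76, 76, 76]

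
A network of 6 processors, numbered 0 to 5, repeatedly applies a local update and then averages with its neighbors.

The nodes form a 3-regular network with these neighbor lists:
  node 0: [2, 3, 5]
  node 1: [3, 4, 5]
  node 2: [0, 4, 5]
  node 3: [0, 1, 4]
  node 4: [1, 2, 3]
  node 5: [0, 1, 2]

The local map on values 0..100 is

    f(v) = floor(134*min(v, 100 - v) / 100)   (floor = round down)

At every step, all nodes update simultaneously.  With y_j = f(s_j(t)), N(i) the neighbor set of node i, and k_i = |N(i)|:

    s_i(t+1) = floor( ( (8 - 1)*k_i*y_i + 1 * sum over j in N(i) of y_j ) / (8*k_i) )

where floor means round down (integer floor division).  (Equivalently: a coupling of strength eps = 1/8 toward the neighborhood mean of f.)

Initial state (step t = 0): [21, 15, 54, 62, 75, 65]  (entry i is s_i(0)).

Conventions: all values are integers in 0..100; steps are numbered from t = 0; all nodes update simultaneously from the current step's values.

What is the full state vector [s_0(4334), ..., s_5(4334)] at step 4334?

Simulating step by step:
t=0: [21, 15, 54, 62, 75, 65]
t=1: [31, 22, 57, 47, 34, 44]
t=2: [43, 32, 55, 59, 45, 56]
t=3: [57, 43, 59, 53, 59, 57]
t=4: [57, 57, 54, 61, 54, 56]
t=5: [57, 57, 60, 52, 60, 58]
t=6: [57, 57, 53, 62, 53, 55]
t=7: [57, 57, 61, 51, 61, 59]
t=8: [57, 57, 52, 63, 52, 54]
t=9: [57, 57, 63, 50, 63, 60]
t=10: [56, 56, 49, 65, 50, 53]
t=11: [57, 58, 64, 47, 65, 61]
t=12: [56, 55, 48, 60, 47, 52]
t=13: [58, 59, 63, 53, 61, 63]
t=14: [55, 54, 49, 61, 52, 49]
t=15: [60, 60, 64, 53, 63, 64]
t=16: [52, 53, 48, 60, 49, 48]
t=17: [63, 61, 64, 54, 64, 63]
t=18: [49, 52, 48, 59, 48, 49]
t=19: [64, 63, 64, 55, 63, 64]
t=20: [48, 49, 48, 58, 49, 48]
t=21: [63, 64, 64, 57, 64, 64]
t=22: [49, 48, 48, 55, 48, 48]
t=23: [64, 63, 64, 60, 63, 64]
t=24: [48, 49, 48, 52, 49, 48]
t=25: [64, 64, 64, 64, 64, 64]
t=26: [48, 48, 48, 48, 48, 48]
t=27: [64, 64, 64, 64, 64, 64]

Answer: [48, 48, 48, 48, 48, 48]
Key observation: The state at step 25, [64, 64, 64, 64, 64, 64], reappears at step 27: the system is in a cycle of period 2 from step 25 on.  Therefore the state at step 4334 equals the state at step 25 + ((4334 - 25) mod 2) = 26, which is [48, 48, 48, 48, 48, 48].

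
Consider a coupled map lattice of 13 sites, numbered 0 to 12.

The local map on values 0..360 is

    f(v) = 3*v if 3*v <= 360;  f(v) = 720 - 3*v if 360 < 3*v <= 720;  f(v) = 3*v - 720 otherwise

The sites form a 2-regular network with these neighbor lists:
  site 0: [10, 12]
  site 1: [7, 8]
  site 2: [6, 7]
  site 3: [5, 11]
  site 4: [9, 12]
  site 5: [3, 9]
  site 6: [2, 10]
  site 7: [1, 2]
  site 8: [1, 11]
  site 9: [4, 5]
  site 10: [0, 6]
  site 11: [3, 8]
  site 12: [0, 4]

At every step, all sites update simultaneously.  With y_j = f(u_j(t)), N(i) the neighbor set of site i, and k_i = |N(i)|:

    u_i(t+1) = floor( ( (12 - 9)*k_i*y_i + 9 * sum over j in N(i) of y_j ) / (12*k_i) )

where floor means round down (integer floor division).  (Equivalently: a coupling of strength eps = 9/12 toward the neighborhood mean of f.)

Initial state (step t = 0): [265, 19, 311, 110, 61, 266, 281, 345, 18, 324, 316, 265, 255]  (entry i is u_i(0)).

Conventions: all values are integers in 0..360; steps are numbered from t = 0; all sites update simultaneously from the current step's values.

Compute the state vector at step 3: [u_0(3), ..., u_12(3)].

Simulating step by step:
t=0: [265, 19, 311, 110, 61, 266, 281, 345, 18, 324, 316, 265, 255]
t=1: [121, 152, 217, 139, 157, 237, 196, 180, 63, 160, 131, 162, 108]
t=2: [333, 204, 134, 166, 273, 205, 181, 169, 234, 156, 265, 243, 308]
t=3: [174, 113, 225, 98, 195, 204, 191, 213, 48, 139, 189, 92, 192]

Answer: [174, 113, 225, 98, 195, 204, 191, 213, 48, 139, 189, 92, 192]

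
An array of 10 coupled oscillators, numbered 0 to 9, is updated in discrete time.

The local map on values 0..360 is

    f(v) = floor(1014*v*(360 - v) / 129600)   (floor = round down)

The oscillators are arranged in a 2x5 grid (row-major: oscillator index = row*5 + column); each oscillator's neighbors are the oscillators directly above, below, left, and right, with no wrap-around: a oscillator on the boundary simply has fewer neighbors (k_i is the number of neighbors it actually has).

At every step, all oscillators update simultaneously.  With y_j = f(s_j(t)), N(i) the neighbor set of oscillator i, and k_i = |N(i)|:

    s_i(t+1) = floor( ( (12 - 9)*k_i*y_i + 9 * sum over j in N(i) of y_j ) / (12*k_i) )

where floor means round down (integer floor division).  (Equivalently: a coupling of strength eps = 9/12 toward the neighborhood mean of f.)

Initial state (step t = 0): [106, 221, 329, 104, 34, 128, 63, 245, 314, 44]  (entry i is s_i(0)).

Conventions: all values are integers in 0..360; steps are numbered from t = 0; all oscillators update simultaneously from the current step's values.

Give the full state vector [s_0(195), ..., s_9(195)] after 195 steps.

Simulating step by step:
t=0: [106, 221, 329, 104, 34, 128, 63, 245, 314, 44]
t=1: [229, 168, 186, 121, 140, 191, 209, 139, 162, 101]
t=2: [247, 246, 242, 242, 221, 243, 247, 247, 230, 234]
t=3: [219, 219, 220, 229, 229, 219, 219, 223, 226, 234]
t=4: [241, 240, 238, 236, 232, 241, 240, 239, 234, 233]
t=5: [224, 225, 226, 229, 230, 224, 225, 227, 228, 231]
t=6: [237, 237, 235, 234, 233, 237, 237, 236, 234, 233]
t=7: [228, 228, 228, 230, 230, 228, 228, 228, 229, 230]
t=8: [235, 235, 234, 233, 233, 235, 235, 234, 233, 233]
t=9: [229, 229, 230, 230, 231, 229, 229, 230, 230, 231]
t=10: [234, 233, 233, 233, 233, 234, 233, 233, 233, 233]
t=11: [230, 230, 231, 231, 231, 230, 230, 231, 231, 231]
t=12: [233, 233, 233, 233, 233, 233, 233, 233, 233, 233]
t=13: [231, 231, 231, 231, 231, 231, 231, 231, 231, 231]
t=14: [233, 233, 233, 233, 233, 233, 233, 233, 233, 233]

Answer: [231, 231, 231, 231, 231, 231, 231, 231, 231, 231]
Key observation: The state at step 12, [233, 233, 233, 233, 233, 233, 233, 233, 233, 233], reappears at step 14: the system is in a cycle of period 2 from step 12 on.  Therefore the state at step 195 equals the state at step 12 + ((195 - 12) mod 2) = 13, which is [231, 231, 231, 231, 231, 231, 231, 231, 231, 231].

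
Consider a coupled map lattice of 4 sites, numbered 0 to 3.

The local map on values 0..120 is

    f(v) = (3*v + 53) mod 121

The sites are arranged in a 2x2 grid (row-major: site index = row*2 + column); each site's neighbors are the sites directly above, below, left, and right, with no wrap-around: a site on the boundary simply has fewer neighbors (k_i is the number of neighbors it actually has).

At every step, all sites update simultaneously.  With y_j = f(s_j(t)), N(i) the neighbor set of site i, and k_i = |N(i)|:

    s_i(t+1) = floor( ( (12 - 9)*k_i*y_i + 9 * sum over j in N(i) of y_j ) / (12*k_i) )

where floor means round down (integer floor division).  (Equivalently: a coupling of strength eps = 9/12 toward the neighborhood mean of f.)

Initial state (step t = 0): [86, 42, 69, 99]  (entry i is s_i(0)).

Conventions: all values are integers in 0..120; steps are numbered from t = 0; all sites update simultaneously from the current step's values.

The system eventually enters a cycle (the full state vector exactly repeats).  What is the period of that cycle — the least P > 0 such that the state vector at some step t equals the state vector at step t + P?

Answer: 5
Key observation: The state at step 50, [75, 75, 75, 75], reappears at step 55 — and no state repeats earlier — so the cycle the system enters has period 5.

Derivation:
t=0: [86, 42, 69, 99]
t=1: [45, 80, 70, 55]
t=2: [43, 74, 66, 51]
t=3: [31, 63, 57, 37]
t=4: [44, 25, 51, 49]
t=5: [50, 55, 74, 54]
t=6: [69, 90, 74, 72]
t=7: [47, 37, 25, 49]
t=8: [37, 67, 58, 38]
t=9: [55, 36, 59, 55]
t=10: [80, 82, 100, 80]
t=11: [75, 52, 66, 75]
t=12: [45, 49, 29, 45]
t=13: [53, 70, 55, 53]
t=14: [67, 73, 92, 67]
t=15: [46, 16, 30, 46]
t=16: [63, 77, 58, 63]
t=17: [55, 10, 26, 55]
t=18: [59, 93, 75, 59]
t=19: [74, 104, 90, 74]
t=20: [39, 25, 45, 39]
t=21: [40, 38, 53, 40]
t=22: [64, 50, 61, 64]
t=23: [74, 22, 31, 74]
t=24: [62, 54, 31, 62]
t=25: [74, 112, 94, 74]
t=26: [52, 31, 48, 52]
t=27: [59, 72, 85, 59]
t=28: [62, 88, 98, 62]
t=29: [97, 107, 114, 97]
t=30: [41, 79, 84, 41]
t=31: [55, 53, 57, 55]
t=32: [97, 95, 98, 97]
t=33: [100, 100, 102, 100]
t=34: [113, 111, 112, 113]
t=35: [25, 27, 28, 25]
t=36: [12, 8, 9, 12]
t=37: [81, 86, 86, 81]
t=38: [65, 57, 57, 65]
t=39: [78, 30, 30, 78]
t=40: [27, 39, 39, 27]
t=41: [40, 22, 22, 40]
t=42: [102, 68, 68, 102]
t=43: [40, 91, 91, 40]
t=44: [76, 60, 60, 76]
t=45: [93, 57, 57, 93]
t=46: [99, 93, 93, 99]
t=47: [94, 103, 103, 94]
t=48: [113, 99, 99, 113]
t=49: [88, 48, 48, 88]
t=50: [75, 75, 75, 75]
t=51: [36, 36, 36, 36]
t=52: [40, 40, 40, 40]
t=53: [52, 52, 52, 52]
t=54: [88, 88, 88, 88]
t=55: [75, 75, 75, 75]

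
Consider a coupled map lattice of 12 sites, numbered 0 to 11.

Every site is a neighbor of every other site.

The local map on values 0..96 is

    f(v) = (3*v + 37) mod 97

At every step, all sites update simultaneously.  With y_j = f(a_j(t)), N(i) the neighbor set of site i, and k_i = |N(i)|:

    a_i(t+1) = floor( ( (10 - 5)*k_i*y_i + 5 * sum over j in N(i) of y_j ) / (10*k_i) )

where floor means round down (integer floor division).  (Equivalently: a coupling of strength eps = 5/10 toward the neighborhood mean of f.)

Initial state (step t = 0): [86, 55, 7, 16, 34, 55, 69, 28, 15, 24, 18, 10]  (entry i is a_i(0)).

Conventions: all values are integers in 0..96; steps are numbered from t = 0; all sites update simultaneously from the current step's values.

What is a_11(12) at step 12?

Answer: a_11(12) = 18

Derivation:
t=0: [86, 55, 7, 16, 34, 55, 69, 28, 15, 24, 18, 10]
t=1: [25, 27, 50, 62, 43, 27, 46, 35, 61, 29, 65, 54]
t=2: [27, 30, 62, 34, 52, 30, 56, 41, 32, 33, 38, 23]
t=3: [30, 34, 34, 40, 64, 34, 25, 49, 37, 38, 45, 25]
t=4: [38, 44, 44, 52, 40, 44, 31, 64, 48, 49, 59, 31]
t=5: [57, 65, 65, 76, 59, 65, 47, 48, 70, 72, 41, 47]
t=6: [35, 46, 46, 61, 38, 46, 65, 67, 53, 55, 57, 65]
t=7: [43, 58, 58, 34, 47, 58, 40, 42, 23, 26, 29, 40]
t=8: [53, 29, 29, 41, 58, 29, 49, 51, 26, 30, 34, 49]
t=9: [24, 35, 35, 52, 31, 35, 63, 65, 31, 37, 42, 63]
t=10: [29, 44, 44, 67, 39, 44, 38, 41, 39, 47, 54, 38]
t=11: [42, 62, 62, 49, 55, 62, 54, 58, 55, 66, 32, 54]
t=12: [46, 29, 29, 55, 20, 29, 18, 24, 20, 35, 32, 18]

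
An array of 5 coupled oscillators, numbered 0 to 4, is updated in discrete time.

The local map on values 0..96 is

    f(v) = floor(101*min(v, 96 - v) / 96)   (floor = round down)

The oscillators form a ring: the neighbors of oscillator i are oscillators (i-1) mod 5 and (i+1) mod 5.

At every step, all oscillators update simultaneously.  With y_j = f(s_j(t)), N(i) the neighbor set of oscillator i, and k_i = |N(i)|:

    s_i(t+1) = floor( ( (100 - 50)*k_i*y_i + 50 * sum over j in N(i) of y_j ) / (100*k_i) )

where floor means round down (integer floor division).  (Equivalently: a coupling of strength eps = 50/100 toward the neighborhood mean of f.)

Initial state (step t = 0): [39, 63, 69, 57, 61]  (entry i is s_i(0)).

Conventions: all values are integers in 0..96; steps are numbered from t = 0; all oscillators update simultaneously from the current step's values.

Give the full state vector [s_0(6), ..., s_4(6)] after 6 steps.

Simulating step by step:
t=0: [39, 63, 69, 57, 61]
t=1: [38, 34, 32, 36, 38]
t=2: [38, 35, 34, 36, 38]
t=3: [38, 36, 35, 37, 38]
t=4: [38, 37, 36, 37, 38]
t=5: [38, 38, 37, 38, 38]
t=6: [39, 38, 38, 38, 39]

Answer: [39, 38, 38, 38, 39]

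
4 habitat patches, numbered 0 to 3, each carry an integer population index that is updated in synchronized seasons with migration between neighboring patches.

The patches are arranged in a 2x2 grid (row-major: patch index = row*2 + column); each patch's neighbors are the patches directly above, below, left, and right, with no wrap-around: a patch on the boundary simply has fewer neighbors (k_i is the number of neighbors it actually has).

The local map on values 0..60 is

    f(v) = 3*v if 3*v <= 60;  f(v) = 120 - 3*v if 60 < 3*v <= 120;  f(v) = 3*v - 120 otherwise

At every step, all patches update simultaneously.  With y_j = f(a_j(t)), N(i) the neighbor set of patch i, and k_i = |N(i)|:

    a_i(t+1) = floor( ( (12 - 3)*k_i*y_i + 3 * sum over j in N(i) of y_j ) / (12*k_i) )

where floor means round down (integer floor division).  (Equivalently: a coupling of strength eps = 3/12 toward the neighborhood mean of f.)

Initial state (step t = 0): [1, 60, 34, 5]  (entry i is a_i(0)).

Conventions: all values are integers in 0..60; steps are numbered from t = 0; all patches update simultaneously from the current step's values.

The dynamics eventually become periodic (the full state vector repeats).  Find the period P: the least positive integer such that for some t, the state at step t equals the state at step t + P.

Simulating step by step:
t=0: [1, 60, 34, 5]
t=1: [12, 47, 15, 21]
t=2: [35, 27, 45, 51]
t=3: [18, 35, 17, 31]
t=4: [48, 21, 48, 28]
t=5: [28, 50, 25, 37]
t=6: [36, 28, 39, 16]
t=7: [13, 34, 9, 40]
t=8: [34, 18, 25, 5]
t=9: [25, 44, 37, 23]
t=10: [36, 21, 18, 40]
t=11: [22, 44, 42, 13]
t=12: [42, 20, 16, 31]
t=13: [18, 49, 40, 33]
t=14: [43, 29, 9, 19]
t=15: [14, 33, 28, 50]
t=16: [38, 24, 36, 29]
t=17: [12, 40, 13, 32]
t=18: [31, 7, 36, 22]
t=19: [24, 25, 19, 44]
t=20: [48, 41, 50, 21]
t=21: [22, 12, 32, 46]
t=22: [48, 36, 27, 21]
t=23: [24, 19, 39, 49]
t=24: [43, 52, 11, 27]
t=25: [15, 33, 30, 37]
t=26: [40, 22, 29, 13]
t=27: [10, 45, 29, 40]
t=28: [28, 15, 28, 6]
t=29: [37, 40, 33, 23]
t=30: [9, 7, 23, 40]
t=31: [29, 19, 41, 9]
t=32: [32, 50, 9, 27]
t=33: [25, 30, 28, 36]
t=34: [42, 29, 34, 17]
t=35: [10, 31, 20, 44]
t=36: [33, 25, 50, 19]
t=37: [25, 43, 32, 52]
t=38: [37, 16, 28, 31]
t=39: [17, 40, 31, 30]
t=40: [41, 10, 30, 25]
t=41: [9, 28, 28, 41]
t=42: [29, 30, 30, 11]
t=43: [32, 30, 30, 32]
t=44: [25, 28, 28, 25]
t=45: [42, 38, 38, 42]
t=46: [6, 6, 6, 6]
t=47: [18, 18, 18, 18]
t=48: [54, 54, 54, 54]
t=49: [42, 42, 42, 42]
t=50: [6, 6, 6, 6]

Answer: 4
Key observation: The state at step 46, [6, 6, 6, 6], reappears at step 50 — and no state repeats earlier — so the cycle the system enters has period 4.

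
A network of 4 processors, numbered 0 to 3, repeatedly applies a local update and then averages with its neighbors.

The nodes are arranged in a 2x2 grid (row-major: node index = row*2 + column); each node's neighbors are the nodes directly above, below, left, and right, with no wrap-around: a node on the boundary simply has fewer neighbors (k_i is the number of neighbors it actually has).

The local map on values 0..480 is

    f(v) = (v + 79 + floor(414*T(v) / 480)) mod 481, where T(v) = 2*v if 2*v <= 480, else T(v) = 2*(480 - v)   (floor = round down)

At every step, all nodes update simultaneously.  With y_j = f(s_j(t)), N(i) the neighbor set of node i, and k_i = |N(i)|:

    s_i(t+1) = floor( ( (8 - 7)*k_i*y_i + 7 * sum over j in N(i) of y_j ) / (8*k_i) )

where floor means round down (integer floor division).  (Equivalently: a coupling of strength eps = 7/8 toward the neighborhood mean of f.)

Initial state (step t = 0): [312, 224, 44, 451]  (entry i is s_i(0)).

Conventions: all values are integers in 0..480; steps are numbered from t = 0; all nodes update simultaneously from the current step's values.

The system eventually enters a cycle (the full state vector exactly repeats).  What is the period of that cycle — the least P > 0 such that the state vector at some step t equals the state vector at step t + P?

Answer: 2
Key observation: The state at step 33, [246, 246, 246, 246], reappears at step 35 — and no state repeats earlier — so the cycle the system enters has period 2.

Derivation:
t=0: [312, 224, 44, 451]
t=1: [202, 156, 155, 190]
t=2: [37, 117, 117, 33]
t=3: [369, 201, 201, 368]
t=4: [146, 156, 156, 146]
t=5: [79, 419, 419, 79]
t=6: [143, 272, 272, 143]
t=7: [258, 438, 438, 258]
t=8: [124, 221, 221, 124]
t=9: [227, 389, 389, 227]
t=10: [152, 206, 206, 152]
t=11: [140, 30, 30, 140]
t=12: [197, 422, 422, 197]
t=13: [121, 132, 132, 121]
t=14: [434, 411, 411, 434]
t=15: [125, 113, 113, 125]
t=16: [390, 414, 414, 390]
t=17: [127, 140, 140, 127]
t=18: [455, 429, 429, 455]
t=19: [111, 98, 98, 111]
t=20: [350, 376, 376, 350]
t=21: [155, 169, 169, 155]
t=22: [53, 24, 24, 53]
t=23: [153, 213, 213, 153]
t=24: [157, 34, 34, 157]
t=25: [152, 43, 43, 152]
t=26: [173, 35, 35, 173]
t=27: [160, 82, 82, 160]
t=28: [268, 67, 67, 268]
t=29: [257, 234, 234, 257]
t=30: [235, 238, 238, 235]
t=31: [245, 239, 239, 245]
t=32: [248, 248, 248, 248]
t=33: [246, 246, 246, 246]
t=34: [247, 247, 247, 247]
t=35: [246, 246, 246, 246]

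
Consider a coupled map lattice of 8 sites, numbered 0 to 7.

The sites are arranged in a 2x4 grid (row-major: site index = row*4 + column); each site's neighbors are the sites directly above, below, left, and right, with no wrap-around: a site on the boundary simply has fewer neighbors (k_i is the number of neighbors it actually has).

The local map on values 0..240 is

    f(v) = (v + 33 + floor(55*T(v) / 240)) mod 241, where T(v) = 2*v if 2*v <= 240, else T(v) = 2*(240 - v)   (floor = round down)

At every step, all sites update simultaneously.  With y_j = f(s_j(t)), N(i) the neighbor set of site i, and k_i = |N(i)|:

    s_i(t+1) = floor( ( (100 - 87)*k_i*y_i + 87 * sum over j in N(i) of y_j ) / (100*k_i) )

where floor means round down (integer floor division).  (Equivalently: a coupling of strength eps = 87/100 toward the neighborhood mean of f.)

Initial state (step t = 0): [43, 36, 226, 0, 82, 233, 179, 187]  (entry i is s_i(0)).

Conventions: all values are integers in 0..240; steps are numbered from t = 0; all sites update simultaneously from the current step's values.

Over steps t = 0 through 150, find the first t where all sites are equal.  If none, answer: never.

Answer: never
Key observation: The state at step 33 reappears at step 37 — the system is in a cycle of period 4 from step 33 on.  No step 0..37 is synchronized, and the cycle repeats forever, so no step up to 150 (or ever) has all sites equal.

Derivation:
t=0: [43, 36, 226, 0, 82, 233, 179, 187]  (not all equal)
t=1: [115, 53, 106, 16, 73, 141, 47, 118]  (not all equal)
t=2: [134, 190, 101, 177, 200, 129, 190, 94]  (not all equal)
t=3: [34, 176, 94, 183, 187, 32, 163, 127]  (not all equal)
t=4: [115, 126, 158, 165, 70, 147, 163, 128]  (not all equal)
t=5: [176, 215, 225, 221, 201, 196, 222, 228]  (not all equal)
t=6: [43, 80, 20, 23, 108, 15, 19, 21]  (not all equal)
t=7: [159, 80, 87, 62, 89, 122, 59, 63]  (not all equal)
t=8: [165, 192, 134, 139, 211, 151, 158, 121]  (not all equal)
t=9: [39, 195, 159, 212, 200, 101, 217, 221]  (not all equal)
t=10: [18, 145, 41, 110, 118, 33, 127, 17]  (not all equal)
t=11: [192, 96, 193, 89, 87, 195, 94, 183]  (not all equal)
t=12: [145, 28, 147, 24, 26, 146, 26, 144]  (not all equal)
t=13: [90, 202, 90, 201, 201, 90, 201, 88]  (not all equal)
t=14: [30, 144, 30, 142, 143, 30, 143, 29]  (not all equal)
t=15: [201, 94, 201, 94, 94, 201, 94, 200]  (not all equal)
t=16: [149, 30, 149, 30, 30, 149, 30, 149]  (not all equal)
t=17: [95, 203, 95, 203, 203, 95, 203, 95]  (not all equal)
t=18: [31, 150, 31, 150, 150, 31, 150, 31]  (not all equal)
t=19: [205, 96, 205, 96, 96, 205, 96, 205]  (not all equal)
t=20: [152, 33, 152, 33, 33, 152, 33, 152]  (not all equal)
t=21: [99, 206, 99, 206, 206, 99, 206, 99]  (not all equal)
t=22: [34, 155, 34, 155, 155, 34, 155, 34]  (not all equal)
t=23: [207, 100, 207, 100, 100, 207, 100, 207]  (not all equal)
t=24: [156, 35, 156, 35, 35, 156, 35, 156]  (not all equal)
t=25: [102, 208, 102, 208, 208, 102, 208, 102]  (not all equal)
t=26: [35, 159, 35, 159, 159, 35, 159, 35]  (not all equal)
t=27: [210, 102, 210, 102, 102, 210, 102, 210]  (not all equal)
t=28: [159, 36, 159, 36, 36, 159, 36, 159]  (not all equal)
t=29: [103, 210, 103, 210, 210, 103, 210, 103]  (not all equal)
t=30: [36, 161, 36, 161, 161, 36, 161, 36]  (not all equal)
t=31: [211, 103, 211, 103, 103, 211, 103, 211]  (not all equal)
t=32: [161, 37, 161, 37, 37, 161, 37, 161]  (not all equal)
t=33: [104, 211, 104, 211, 211, 104, 211, 104]  (not all equal)
t=34: [37, 162, 37, 162, 162, 37, 162, 37]  (not all equal)
t=35: [211, 104, 211, 104, 104, 211, 104, 211]  (not all equal)
t=36: [162, 37, 162, 37, 37, 162, 37, 162]  (not all equal)
t=37: [104, 211, 104, 211, 211, 104, 211, 104]  (not all equal)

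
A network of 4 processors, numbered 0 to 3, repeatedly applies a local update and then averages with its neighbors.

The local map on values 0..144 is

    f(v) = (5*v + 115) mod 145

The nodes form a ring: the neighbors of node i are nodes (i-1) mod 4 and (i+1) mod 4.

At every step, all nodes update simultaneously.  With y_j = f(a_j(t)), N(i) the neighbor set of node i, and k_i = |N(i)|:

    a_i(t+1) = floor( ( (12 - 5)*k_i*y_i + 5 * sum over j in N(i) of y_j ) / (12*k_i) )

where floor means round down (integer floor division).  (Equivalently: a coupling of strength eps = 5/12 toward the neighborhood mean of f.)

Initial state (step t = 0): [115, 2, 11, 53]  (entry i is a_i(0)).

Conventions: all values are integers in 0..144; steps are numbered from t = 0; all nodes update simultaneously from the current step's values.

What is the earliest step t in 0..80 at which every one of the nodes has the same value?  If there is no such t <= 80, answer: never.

Simulating step by step:
t=0: [115, 2, 11, 53]  (not all equal)
t=1: [108, 101, 59, 80]  (not all equal)
t=2: [68, 63, 95, 87]  (not all equal)
t=3: [64, 87, 58, 73]  (not all equal)
t=4: [33, 91, 100, 50]  (not all equal)
t=5: [122, 114, 64, 79]  (not all equal)
t=6: [37, 61, 37, 43]  (not all equal)
t=7: [41, 80, 41, 27]  (not all equal)
t=8: [56, 59, 56, 73]  (not all equal)
t=9: [95, 113, 95, 70]  (not all equal)
t=10: [32, 62, 32, 21]  (not all equal)
t=11: [119, 132, 119, 97]  (not all equal)
t=12: [90, 83, 90, 65]  (not all equal)
t=13: [96, 109, 96, 57]  (not all equal)
t=14: [48, 52, 48, 70]  (not all equal)
t=15: [61, 76, 61, 44]  (not all equal)
t=16: [97, 89, 97, 80]  (not all equal)
t=17: [54, 81, 54, 55]  (not all equal)
t=18: [93, 89, 93, 97]  (not all equal)
t=19: [30, 72, 30, 11]  (not all equal)
t=20: [83, 73, 83, 64]  (not all equal)
t=21: [64, 65, 64, 39]  (not all equal)
t=22: [5, 2, 5, 11]  (not all equal)
t=23: [112, 131, 112, 72]  (not all equal)
t=24: [73, 65, 73, 62]  (not all equal)
t=25: [55, 21, 55, 97]  (not all equal)
t=26: [78, 85, 78, 53]  (not all equal)
t=27: [81, 90, 81, 81]  (not all equal)
t=28: [94, 111, 94, 85]  (not all equal)
t=29: [43, 54, 43, 63]  (not all equal)
t=30: [72, 72, 72, 98]  (not all equal)
t=31: [36, 40, 36, 31]  (not all equal)
t=32: [34, 16, 34, 75]  (not all equal)
t=33: [103, 87, 103, 90]  (not all equal)
t=34: [80, 87, 80, 96]  (not all equal)
t=35: [73, 100, 73, 42]  (not all equal)
t=36: [40, 39, 40, 39]  (not all equal)
t=37: [22, 22, 22, 22]  (all equal)

Answer: 37
Key observation: Synchronization is absorbing here: once all nodes are equal they stay equal, and step 37 is the first all-equal step.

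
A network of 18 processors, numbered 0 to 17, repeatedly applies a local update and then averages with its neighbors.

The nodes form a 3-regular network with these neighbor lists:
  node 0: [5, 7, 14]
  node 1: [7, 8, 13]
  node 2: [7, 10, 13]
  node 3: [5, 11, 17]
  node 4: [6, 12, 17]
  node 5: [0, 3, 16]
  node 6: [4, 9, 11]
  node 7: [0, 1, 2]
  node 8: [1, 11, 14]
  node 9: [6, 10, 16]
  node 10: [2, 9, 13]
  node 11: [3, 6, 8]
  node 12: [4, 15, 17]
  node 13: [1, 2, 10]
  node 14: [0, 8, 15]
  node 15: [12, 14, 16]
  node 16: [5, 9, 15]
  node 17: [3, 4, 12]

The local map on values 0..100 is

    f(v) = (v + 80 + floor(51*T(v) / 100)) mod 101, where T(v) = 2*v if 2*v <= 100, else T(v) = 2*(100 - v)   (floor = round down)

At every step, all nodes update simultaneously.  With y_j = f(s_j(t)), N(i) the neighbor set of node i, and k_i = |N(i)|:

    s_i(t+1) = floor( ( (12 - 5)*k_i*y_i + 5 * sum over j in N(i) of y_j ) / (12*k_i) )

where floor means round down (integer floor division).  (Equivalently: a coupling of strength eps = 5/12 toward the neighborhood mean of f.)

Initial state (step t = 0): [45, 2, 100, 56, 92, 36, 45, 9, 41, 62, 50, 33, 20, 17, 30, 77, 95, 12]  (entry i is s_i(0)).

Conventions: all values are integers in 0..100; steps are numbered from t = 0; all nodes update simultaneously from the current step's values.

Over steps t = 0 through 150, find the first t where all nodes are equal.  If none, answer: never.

Simulating step by step:
t=0: [45, 2, 100, 56, 92, 36, 45, 9, 41, 62, 50, 33, 20, 17, 30, 77, 95, 12]  (not all equal)
t=1: [66, 72, 72, 59, 58, 61, 68, 89, 58, 77, 70, 55, 33, 41, 51, 65, 75, 26]  (not all equal)
t=2: [79, 76, 76, 72, 67, 79, 79, 79, 79, 79, 76, 79, 52, 68, 79, 74, 79, 46]  (not all equal)
t=3: [79, 79, 79, 77, 77, 79, 79, 79, 79, 79, 79, 79, 77, 79, 79, 79, 79, 74]  (not all equal)
t=4: [79, 79, 79, 79, 79, 79, 79, 79, 79, 79, 79, 79, 79, 79, 79, 79, 79, 79]  (all equal)

Answer: 4
Key observation: Synchronization is absorbing here: once all nodes are equal they stay equal, and step 4 is the first all-equal step.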